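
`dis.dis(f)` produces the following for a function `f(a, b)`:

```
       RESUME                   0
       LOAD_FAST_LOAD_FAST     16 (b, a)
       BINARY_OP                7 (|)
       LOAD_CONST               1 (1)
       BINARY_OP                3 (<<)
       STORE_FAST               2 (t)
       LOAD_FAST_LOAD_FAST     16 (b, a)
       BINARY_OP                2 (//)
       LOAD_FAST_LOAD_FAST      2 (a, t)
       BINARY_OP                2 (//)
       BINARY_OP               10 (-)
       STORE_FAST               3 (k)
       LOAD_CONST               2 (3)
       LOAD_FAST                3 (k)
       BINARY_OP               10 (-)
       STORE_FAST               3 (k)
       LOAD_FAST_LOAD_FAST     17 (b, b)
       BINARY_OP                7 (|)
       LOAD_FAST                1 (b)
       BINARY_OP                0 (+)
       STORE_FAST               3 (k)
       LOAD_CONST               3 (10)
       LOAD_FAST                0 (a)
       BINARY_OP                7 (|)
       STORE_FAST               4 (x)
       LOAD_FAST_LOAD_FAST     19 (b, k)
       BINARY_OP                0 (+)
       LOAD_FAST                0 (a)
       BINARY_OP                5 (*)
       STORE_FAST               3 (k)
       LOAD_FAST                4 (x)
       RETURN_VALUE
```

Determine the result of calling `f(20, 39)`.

30

LOAD_FAST_LOAD_FAST b,a → push 39,20. Stack: [39, 20]
BINARY_OP | → 39 | 20 = 55. Stack: [55]
LOAD_CONST → push 1. Stack: [55, 1]
BINARY_OP << → 55 << 1 = 110. Stack: [110]
STORE_FAST t → t=110. Stack: []
LOAD_FAST_LOAD_FAST b,a → push 39,20. Stack: [39, 20]
BINARY_OP // → 39 // 20 = 1. Stack: [1]
LOAD_FAST_LOAD_FAST a,t → push 20,110. Stack: [1, 20, 110]
BINARY_OP // → 20 // 110 = 0. Stack: [1, 0]
BINARY_OP - → 1 - 0 = 1. Stack: [1]
STORE_FAST k → k=1. Stack: []
LOAD_CONST → push 3. Stack: [3]
LOAD_FAST k → push 1. Stack: [3, 1]
BINARY_OP - → 3 - 1 = 2. Stack: [2]
STORE_FAST k → k=2. Stack: []
LOAD_FAST_LOAD_FAST b,b → push 39,39. Stack: [39, 39]
BINARY_OP | → 39 | 39 = 39. Stack: [39]
LOAD_FAST b → push 39. Stack: [39, 39]
BINARY_OP + → 39 + 39 = 78. Stack: [78]
STORE_FAST k → k=78. Stack: []
LOAD_CONST → push 10. Stack: [10]
LOAD_FAST a → push 20. Stack: [10, 20]
BINARY_OP | → 10 | 20 = 30. Stack: [30]
STORE_FAST x → x=30. Stack: []
LOAD_FAST_LOAD_FAST b,k → push 39,78. Stack: [39, 78]
BINARY_OP + → 39 + 78 = 117. Stack: [117]
LOAD_FAST a → push 20. Stack: [117, 20]
BINARY_OP * → 117 * 20 = 2340. Stack: [2340]
STORE_FAST k → k=2340. Stack: []
LOAD_FAST x → push 30. Stack: [30]
RETURN_VALUE → return 30.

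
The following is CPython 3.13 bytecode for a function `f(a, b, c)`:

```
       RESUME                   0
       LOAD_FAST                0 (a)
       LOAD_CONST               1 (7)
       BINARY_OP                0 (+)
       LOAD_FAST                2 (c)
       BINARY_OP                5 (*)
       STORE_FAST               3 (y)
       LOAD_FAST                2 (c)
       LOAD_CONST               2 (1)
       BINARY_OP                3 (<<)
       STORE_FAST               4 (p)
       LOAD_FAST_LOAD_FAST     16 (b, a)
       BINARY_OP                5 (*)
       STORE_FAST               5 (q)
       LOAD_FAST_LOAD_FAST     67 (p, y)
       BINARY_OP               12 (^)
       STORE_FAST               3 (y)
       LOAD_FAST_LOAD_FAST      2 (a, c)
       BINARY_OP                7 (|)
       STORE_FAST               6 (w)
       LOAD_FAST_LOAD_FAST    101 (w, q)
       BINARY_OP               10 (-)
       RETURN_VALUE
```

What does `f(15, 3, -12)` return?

-46

LOAD_FAST a → push 15. Stack: [15]
LOAD_CONST → push 7. Stack: [15, 7]
BINARY_OP + → 15 + 7 = 22. Stack: [22]
LOAD_FAST c → push -12. Stack: [22, -12]
BINARY_OP * → 22 * -12 = -264. Stack: [-264]
STORE_FAST y → y=-264. Stack: []
LOAD_FAST c → push -12. Stack: [-12]
LOAD_CONST → push 1. Stack: [-12, 1]
BINARY_OP << → -12 << 1 = -24. Stack: [-24]
STORE_FAST p → p=-24. Stack: []
LOAD_FAST_LOAD_FAST b,a → push 3,15. Stack: [3, 15]
BINARY_OP * → 3 * 15 = 45. Stack: [45]
STORE_FAST q → q=45. Stack: []
LOAD_FAST_LOAD_FAST p,y → push -24,-264. Stack: [-24, -264]
BINARY_OP ^ → -24 ^ -264 = 272. Stack: [272]
STORE_FAST y → y=272. Stack: []
LOAD_FAST_LOAD_FAST a,c → push 15,-12. Stack: [15, -12]
BINARY_OP | → 15 | -12 = -1. Stack: [-1]
STORE_FAST w → w=-1. Stack: []
LOAD_FAST_LOAD_FAST w,q → push -1,45. Stack: [-1, 45]
BINARY_OP - → -1 - 45 = -46. Stack: [-46]
RETURN_VALUE → return -46.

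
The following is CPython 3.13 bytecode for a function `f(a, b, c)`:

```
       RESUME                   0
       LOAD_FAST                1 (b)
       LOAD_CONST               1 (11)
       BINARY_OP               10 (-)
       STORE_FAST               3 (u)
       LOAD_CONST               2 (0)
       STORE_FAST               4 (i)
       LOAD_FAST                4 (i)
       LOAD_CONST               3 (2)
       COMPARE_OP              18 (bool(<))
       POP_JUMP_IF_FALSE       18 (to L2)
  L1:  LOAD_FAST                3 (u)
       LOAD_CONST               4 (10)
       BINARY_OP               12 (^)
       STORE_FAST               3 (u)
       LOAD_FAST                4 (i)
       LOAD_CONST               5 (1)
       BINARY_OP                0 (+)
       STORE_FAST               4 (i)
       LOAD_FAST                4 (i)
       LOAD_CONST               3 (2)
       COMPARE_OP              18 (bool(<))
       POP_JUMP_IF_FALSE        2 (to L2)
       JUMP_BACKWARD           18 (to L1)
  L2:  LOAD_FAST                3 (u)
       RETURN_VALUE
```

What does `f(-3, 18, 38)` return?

7

LOAD_FAST b → push 18. Stack: [18]
LOAD_CONST → push 11. Stack: [18, 11]
BINARY_OP - → 18 - 11 = 7. Stack: [7]
STORE_FAST u → u=7. Stack: []
LOAD_CONST → push 0. Stack: [0]
STORE_FAST i → i=0. Stack: []
LOAD_FAST i → push 0. Stack: [0]
LOAD_CONST → push 2. Stack: [0, 2]
COMPARE_OP bool(<) → 0 vs 2 = True. Stack: [True]
POP_JUMP_IF_FALSE → pop True; no jump. Stack: []
LOAD_FAST u → push 7. Stack: [7]
LOAD_CONST → push 10. Stack: [7, 10]
BINARY_OP ^ → 7 ^ 10 = 13. Stack: [13]
STORE_FAST u → u=13. Stack: []
LOAD_FAST i → push 0. Stack: [0]
LOAD_CONST → push 1. Stack: [0, 1]
BINARY_OP + → 0 + 1 = 1. Stack: [1]
STORE_FAST i → i=1. Stack: []
LOAD_FAST i → push 1. Stack: [1]
LOAD_CONST → push 2. Stack: [1, 2]
COMPARE_OP bool(<) → 1 vs 2 = True. Stack: [True]
POP_JUMP_IF_FALSE → pop True; no jump. Stack: []
LOAD_FAST u → push 13. Stack: [13]
LOAD_CONST → push 10. Stack: [13, 10]
BINARY_OP ^ → 13 ^ 10 = 7. Stack: [7]
STORE_FAST u → u=7. Stack: []
LOAD_FAST i → push 1. Stack: [1]
LOAD_CONST → push 1. Stack: [1, 1]
BINARY_OP + → 1 + 1 = 2. Stack: [2]
STORE_FAST i → i=2. Stack: []
LOAD_FAST i → push 2. Stack: [2]
LOAD_CONST → push 2. Stack: [2, 2]
COMPARE_OP bool(<) → 2 vs 2 = False. Stack: [False]
POP_JUMP_IF_FALSE → pop False; jump. Stack: []
LOAD_FAST u → push 7. Stack: [7]
RETURN_VALUE → return 7.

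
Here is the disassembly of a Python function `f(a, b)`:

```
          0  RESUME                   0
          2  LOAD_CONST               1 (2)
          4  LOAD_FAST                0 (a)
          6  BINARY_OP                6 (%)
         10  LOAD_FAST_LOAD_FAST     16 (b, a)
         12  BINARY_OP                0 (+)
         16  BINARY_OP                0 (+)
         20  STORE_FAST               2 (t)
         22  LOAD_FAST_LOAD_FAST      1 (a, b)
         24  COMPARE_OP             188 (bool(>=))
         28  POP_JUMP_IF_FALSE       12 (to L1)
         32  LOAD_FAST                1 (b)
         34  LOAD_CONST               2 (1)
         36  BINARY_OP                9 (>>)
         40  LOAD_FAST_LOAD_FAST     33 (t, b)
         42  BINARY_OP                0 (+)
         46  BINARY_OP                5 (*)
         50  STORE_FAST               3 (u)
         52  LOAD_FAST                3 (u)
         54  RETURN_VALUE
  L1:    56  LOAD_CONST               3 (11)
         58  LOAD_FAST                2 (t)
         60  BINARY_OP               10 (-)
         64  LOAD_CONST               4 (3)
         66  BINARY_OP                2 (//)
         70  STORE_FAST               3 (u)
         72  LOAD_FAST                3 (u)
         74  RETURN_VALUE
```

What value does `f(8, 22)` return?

-7

LOAD_CONST → push 2. Stack: [2]
LOAD_FAST a → push 8. Stack: [2, 8]
BINARY_OP % → 2 % 8 = 2. Stack: [2]
LOAD_FAST_LOAD_FAST b,a → push 22,8. Stack: [2, 22, 8]
BINARY_OP + → 22 + 8 = 30. Stack: [2, 30]
BINARY_OP + → 2 + 30 = 32. Stack: [32]
STORE_FAST t → t=32. Stack: []
LOAD_FAST_LOAD_FAST a,b → push 8,22. Stack: [8, 22]
COMPARE_OP bool(>=) → 8 vs 22 = False. Stack: [False]
POP_JUMP_IF_FALSE → pop False; jump. Stack: []
LOAD_CONST → push 11. Stack: [11]
LOAD_FAST t → push 32. Stack: [11, 32]
BINARY_OP - → 11 - 32 = -21. Stack: [-21]
LOAD_CONST → push 3. Stack: [-21, 3]
BINARY_OP // → -21 // 3 = -7. Stack: [-7]
STORE_FAST u → u=-7. Stack: []
LOAD_FAST u → push -7. Stack: [-7]
RETURN_VALUE → return -7.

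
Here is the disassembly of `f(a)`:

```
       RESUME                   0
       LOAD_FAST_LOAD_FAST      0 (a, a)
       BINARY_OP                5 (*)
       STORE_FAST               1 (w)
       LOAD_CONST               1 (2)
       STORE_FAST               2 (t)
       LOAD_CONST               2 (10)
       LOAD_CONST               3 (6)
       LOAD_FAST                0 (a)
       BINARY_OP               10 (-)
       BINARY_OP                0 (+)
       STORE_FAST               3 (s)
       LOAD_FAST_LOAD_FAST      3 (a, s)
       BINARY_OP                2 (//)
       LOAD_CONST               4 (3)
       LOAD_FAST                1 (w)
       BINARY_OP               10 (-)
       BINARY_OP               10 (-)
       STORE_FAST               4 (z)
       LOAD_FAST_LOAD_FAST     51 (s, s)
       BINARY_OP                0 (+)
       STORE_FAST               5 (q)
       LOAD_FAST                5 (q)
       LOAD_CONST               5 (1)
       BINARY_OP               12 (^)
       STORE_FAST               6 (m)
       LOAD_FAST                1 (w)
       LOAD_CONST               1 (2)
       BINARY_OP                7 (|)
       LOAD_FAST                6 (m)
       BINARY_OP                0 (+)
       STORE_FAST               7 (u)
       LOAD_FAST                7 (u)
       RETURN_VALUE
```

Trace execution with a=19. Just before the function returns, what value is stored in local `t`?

2

LOAD_FAST_LOAD_FAST a,a → push 19,19. Stack: [19, 19]
BINARY_OP * → 19 * 19 = 361. Stack: [361]
STORE_FAST w → w=361. Stack: []
LOAD_CONST → push 2. Stack: [2]
STORE_FAST t → t=2. Stack: []
LOAD_CONST → push 10. Stack: [10]
LOAD_CONST → push 6. Stack: [10, 6]
LOAD_FAST a → push 19. Stack: [10, 6, 19]
BINARY_OP - → 6 - 19 = -13. Stack: [10, -13]
BINARY_OP + → 10 + -13 = -3. Stack: [-3]
STORE_FAST s → s=-3. Stack: []
LOAD_FAST_LOAD_FAST a,s → push 19,-3. Stack: [19, -3]
BINARY_OP // → 19 // -3 = -7. Stack: [-7]
LOAD_CONST → push 3. Stack: [-7, 3]
LOAD_FAST w → push 361. Stack: [-7, 3, 361]
BINARY_OP - → 3 - 361 = -358. Stack: [-7, -358]
BINARY_OP - → -7 - -358 = 351. Stack: [351]
STORE_FAST z → z=351. Stack: []
LOAD_FAST_LOAD_FAST s,s → push -3,-3. Stack: [-3, -3]
BINARY_OP + → -3 + -3 = -6. Stack: [-6]
STORE_FAST q → q=-6. Stack: []
LOAD_FAST q → push -6. Stack: [-6]
LOAD_CONST → push 1. Stack: [-6, 1]
BINARY_OP ^ → -6 ^ 1 = -5. Stack: [-5]
STORE_FAST m → m=-5. Stack: []
LOAD_FAST w → push 361. Stack: [361]
LOAD_CONST → push 2. Stack: [361, 2]
BINARY_OP | → 361 | 2 = 363. Stack: [363]
LOAD_FAST m → push -5. Stack: [363, -5]
BINARY_OP + → 363 + -5 = 358. Stack: [358]
STORE_FAST u → u=358. Stack: []
LOAD_FAST u → push 358. Stack: [358]
RETURN_VALUE → return 358.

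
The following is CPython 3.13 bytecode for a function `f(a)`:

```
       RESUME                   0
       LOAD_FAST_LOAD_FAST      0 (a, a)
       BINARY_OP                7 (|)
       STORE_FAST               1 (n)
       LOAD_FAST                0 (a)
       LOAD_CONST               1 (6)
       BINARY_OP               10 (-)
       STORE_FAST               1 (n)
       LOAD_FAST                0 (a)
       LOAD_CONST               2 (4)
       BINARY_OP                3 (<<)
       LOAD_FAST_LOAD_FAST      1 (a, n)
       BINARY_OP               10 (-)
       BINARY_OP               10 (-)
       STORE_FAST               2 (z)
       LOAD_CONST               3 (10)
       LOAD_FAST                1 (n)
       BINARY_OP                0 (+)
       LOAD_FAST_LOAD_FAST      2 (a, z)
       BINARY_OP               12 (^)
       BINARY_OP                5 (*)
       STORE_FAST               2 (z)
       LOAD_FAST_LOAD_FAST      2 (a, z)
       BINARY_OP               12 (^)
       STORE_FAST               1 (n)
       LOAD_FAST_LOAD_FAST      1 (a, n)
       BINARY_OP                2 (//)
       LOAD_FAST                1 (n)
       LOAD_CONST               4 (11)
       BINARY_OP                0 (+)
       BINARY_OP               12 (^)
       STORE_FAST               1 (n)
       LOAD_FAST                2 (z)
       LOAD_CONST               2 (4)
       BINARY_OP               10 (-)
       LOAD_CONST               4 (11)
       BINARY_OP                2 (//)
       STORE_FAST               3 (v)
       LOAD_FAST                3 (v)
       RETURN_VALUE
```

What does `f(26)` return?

1046

LOAD_FAST_LOAD_FAST a,a → push 26,26. Stack: [26, 26]
BINARY_OP | → 26 | 26 = 26. Stack: [26]
STORE_FAST n → n=26. Stack: []
LOAD_FAST a → push 26. Stack: [26]
LOAD_CONST → push 6. Stack: [26, 6]
BINARY_OP - → 26 - 6 = 20. Stack: [20]
STORE_FAST n → n=20. Stack: []
LOAD_FAST a → push 26. Stack: [26]
LOAD_CONST → push 4. Stack: [26, 4]
BINARY_OP << → 26 << 4 = 416. Stack: [416]
LOAD_FAST_LOAD_FAST a,n → push 26,20. Stack: [416, 26, 20]
BINARY_OP - → 26 - 20 = 6. Stack: [416, 6]
BINARY_OP - → 416 - 6 = 410. Stack: [410]
STORE_FAST z → z=410. Stack: []
LOAD_CONST → push 10. Stack: [10]
LOAD_FAST n → push 20. Stack: [10, 20]
BINARY_OP + → 10 + 20 = 30. Stack: [30]
LOAD_FAST_LOAD_FAST a,z → push 26,410. Stack: [30, 26, 410]
BINARY_OP ^ → 26 ^ 410 = 384. Stack: [30, 384]
BINARY_OP * → 30 * 384 = 11520. Stack: [11520]
STORE_FAST z → z=11520. Stack: []
LOAD_FAST_LOAD_FAST a,z → push 26,11520. Stack: [26, 11520]
BINARY_OP ^ → 26 ^ 11520 = 11546. Stack: [11546]
STORE_FAST n → n=11546. Stack: []
LOAD_FAST_LOAD_FAST a,n → push 26,11546. Stack: [26, 11546]
BINARY_OP // → 26 // 11546 = 0. Stack: [0]
LOAD_FAST n → push 11546. Stack: [0, 11546]
LOAD_CONST → push 11. Stack: [0, 11546, 11]
BINARY_OP + → 11546 + 11 = 11557. Stack: [0, 11557]
BINARY_OP ^ → 0 ^ 11557 = 11557. Stack: [11557]
STORE_FAST n → n=11557. Stack: []
LOAD_FAST z → push 11520. Stack: [11520]
LOAD_CONST → push 4. Stack: [11520, 4]
BINARY_OP - → 11520 - 4 = 11516. Stack: [11516]
LOAD_CONST → push 11. Stack: [11516, 11]
BINARY_OP // → 11516 // 11 = 1046. Stack: [1046]
STORE_FAST v → v=1046. Stack: []
LOAD_FAST v → push 1046. Stack: [1046]
RETURN_VALUE → return 1046.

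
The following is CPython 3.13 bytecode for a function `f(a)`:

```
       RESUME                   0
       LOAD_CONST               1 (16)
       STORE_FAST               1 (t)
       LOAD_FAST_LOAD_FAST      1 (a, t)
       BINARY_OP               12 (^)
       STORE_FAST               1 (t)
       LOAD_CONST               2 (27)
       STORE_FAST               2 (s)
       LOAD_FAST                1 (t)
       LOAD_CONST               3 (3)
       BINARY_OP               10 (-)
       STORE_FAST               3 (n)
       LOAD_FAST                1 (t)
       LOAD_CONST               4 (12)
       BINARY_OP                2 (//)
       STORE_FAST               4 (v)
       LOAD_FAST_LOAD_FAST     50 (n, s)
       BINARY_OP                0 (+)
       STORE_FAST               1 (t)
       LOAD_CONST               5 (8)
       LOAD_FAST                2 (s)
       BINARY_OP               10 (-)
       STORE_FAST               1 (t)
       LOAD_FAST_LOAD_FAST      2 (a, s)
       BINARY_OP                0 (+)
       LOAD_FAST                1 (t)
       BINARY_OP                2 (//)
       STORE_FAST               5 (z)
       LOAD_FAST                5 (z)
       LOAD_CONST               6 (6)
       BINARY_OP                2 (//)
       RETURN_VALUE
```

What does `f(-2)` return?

LOAD_CONST → push 16. Stack: [16]
STORE_FAST t → t=16. Stack: []
LOAD_FAST_LOAD_FAST a,t → push -2,16. Stack: [-2, 16]
BINARY_OP ^ → -2 ^ 16 = -18. Stack: [-18]
STORE_FAST t → t=-18. Stack: []
LOAD_CONST → push 27. Stack: [27]
STORE_FAST s → s=27. Stack: []
LOAD_FAST t → push -18. Stack: [-18]
LOAD_CONST → push 3. Stack: [-18, 3]
BINARY_OP - → -18 - 3 = -21. Stack: [-21]
STORE_FAST n → n=-21. Stack: []
LOAD_FAST t → push -18. Stack: [-18]
LOAD_CONST → push 12. Stack: [-18, 12]
BINARY_OP // → -18 // 12 = -2. Stack: [-2]
STORE_FAST v → v=-2. Stack: []
LOAD_FAST_LOAD_FAST n,s → push -21,27. Stack: [-21, 27]
BINARY_OP + → -21 + 27 = 6. Stack: [6]
STORE_FAST t → t=6. Stack: []
LOAD_CONST → push 8. Stack: [8]
LOAD_FAST s → push 27. Stack: [8, 27]
BINARY_OP - → 8 - 27 = -19. Stack: [-19]
STORE_FAST t → t=-19. Stack: []
LOAD_FAST_LOAD_FAST a,s → push -2,27. Stack: [-2, 27]
BINARY_OP + → -2 + 27 = 25. Stack: [25]
LOAD_FAST t → push -19. Stack: [25, -19]
BINARY_OP // → 25 // -19 = -2. Stack: [-2]
STORE_FAST z → z=-2. Stack: []
LOAD_FAST z → push -2. Stack: [-2]
LOAD_CONST → push 6. Stack: [-2, 6]
BINARY_OP // → -2 // 6 = -1. Stack: [-1]
RETURN_VALUE → return -1.

-1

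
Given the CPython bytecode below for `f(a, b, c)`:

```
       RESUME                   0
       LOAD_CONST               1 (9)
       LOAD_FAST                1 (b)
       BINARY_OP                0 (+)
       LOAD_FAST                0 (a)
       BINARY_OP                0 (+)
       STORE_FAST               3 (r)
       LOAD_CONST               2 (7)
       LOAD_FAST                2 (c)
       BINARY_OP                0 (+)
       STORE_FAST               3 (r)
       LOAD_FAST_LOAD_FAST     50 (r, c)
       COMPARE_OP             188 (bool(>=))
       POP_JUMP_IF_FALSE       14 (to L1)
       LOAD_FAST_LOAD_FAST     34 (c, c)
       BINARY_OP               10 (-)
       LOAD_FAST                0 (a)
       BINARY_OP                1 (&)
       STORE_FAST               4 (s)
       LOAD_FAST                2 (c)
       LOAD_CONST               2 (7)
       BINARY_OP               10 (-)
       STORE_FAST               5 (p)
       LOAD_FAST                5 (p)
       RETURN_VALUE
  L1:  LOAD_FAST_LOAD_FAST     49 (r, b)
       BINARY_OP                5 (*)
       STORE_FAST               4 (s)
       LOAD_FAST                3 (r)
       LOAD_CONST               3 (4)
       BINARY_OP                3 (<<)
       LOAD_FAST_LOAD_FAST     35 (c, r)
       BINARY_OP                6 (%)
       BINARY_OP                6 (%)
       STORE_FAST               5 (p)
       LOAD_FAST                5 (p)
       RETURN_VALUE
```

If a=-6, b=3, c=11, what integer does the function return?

LOAD_CONST → push 9. Stack: [9]
LOAD_FAST b → push 3. Stack: [9, 3]
BINARY_OP + → 9 + 3 = 12. Stack: [12]
LOAD_FAST a → push -6. Stack: [12, -6]
BINARY_OP + → 12 + -6 = 6. Stack: [6]
STORE_FAST r → r=6. Stack: []
LOAD_CONST → push 7. Stack: [7]
LOAD_FAST c → push 11. Stack: [7, 11]
BINARY_OP + → 7 + 11 = 18. Stack: [18]
STORE_FAST r → r=18. Stack: []
LOAD_FAST_LOAD_FAST r,c → push 18,11. Stack: [18, 11]
COMPARE_OP bool(>=) → 18 vs 11 = True. Stack: [True]
POP_JUMP_IF_FALSE → pop True; no jump. Stack: []
LOAD_FAST_LOAD_FAST c,c → push 11,11. Stack: [11, 11]
BINARY_OP - → 11 - 11 = 0. Stack: [0]
LOAD_FAST a → push -6. Stack: [0, -6]
BINARY_OP & → 0 & -6 = 0. Stack: [0]
STORE_FAST s → s=0. Stack: []
LOAD_FAST c → push 11. Stack: [11]
LOAD_CONST → push 7. Stack: [11, 7]
BINARY_OP - → 11 - 7 = 4. Stack: [4]
STORE_FAST p → p=4. Stack: []
LOAD_FAST p → push 4. Stack: [4]
RETURN_VALUE → return 4.

4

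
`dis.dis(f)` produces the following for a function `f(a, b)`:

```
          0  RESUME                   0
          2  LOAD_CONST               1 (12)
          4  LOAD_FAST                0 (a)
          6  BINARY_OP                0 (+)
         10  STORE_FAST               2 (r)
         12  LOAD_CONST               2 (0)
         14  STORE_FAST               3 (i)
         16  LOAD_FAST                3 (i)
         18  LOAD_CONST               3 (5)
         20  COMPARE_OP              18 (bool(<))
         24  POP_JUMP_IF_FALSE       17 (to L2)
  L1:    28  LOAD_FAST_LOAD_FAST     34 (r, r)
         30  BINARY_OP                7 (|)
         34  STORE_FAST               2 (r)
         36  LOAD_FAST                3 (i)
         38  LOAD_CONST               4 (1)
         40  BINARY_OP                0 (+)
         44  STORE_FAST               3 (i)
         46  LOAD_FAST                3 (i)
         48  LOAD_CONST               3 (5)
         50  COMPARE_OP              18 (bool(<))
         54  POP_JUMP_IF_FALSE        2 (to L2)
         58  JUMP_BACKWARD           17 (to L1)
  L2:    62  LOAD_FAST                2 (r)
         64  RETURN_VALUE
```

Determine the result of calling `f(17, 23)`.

LOAD_CONST → push 12
LOAD_FAST a → push 17
BINARY_OP + → 12 + 17 = 29
STORE_FAST r → r=29
LOAD_CONST → push 0
STORE_FAST i → i=0
LOAD_FAST i → push 0
LOAD_CONST → push 5
COMPARE_OP bool(<) → 0 vs 5 = True
POP_JUMP_IF_FALSE → pop True; no jump
LOAD_FAST_LOAD_FAST r,r → push 29,29
BINARY_OP | → 29 | 29 = 29
STORE_FAST r → r=29
LOAD_FAST i → push 0
LOAD_CONST → push 1
BINARY_OP + → 0 + 1 = 1
STORE_FAST i → i=1
LOAD_FAST i → push 1
LOAD_CONST → push 5
COMPARE_OP bool(<) → 1 vs 5 = True
POP_JUMP_IF_FALSE → pop True; no jump
LOAD_FAST_LOAD_FAST r,r → push 29,29
BINARY_OP | → 29 | 29 = 29
STORE_FAST r → r=29
LOAD_FAST i → push 1
LOAD_CONST → push 1
BINARY_OP + → 1 + 1 = 2
STORE_FAST i → i=2
LOAD_FAST i → push 2
LOAD_CONST → push 5
COMPARE_OP bool(<) → 2 vs 5 = True
POP_JUMP_IF_FALSE → pop True; no jump
LOAD_FAST_LOAD_FAST r,r → push 29,29
BINARY_OP | → 29 | 29 = 29
STORE_FAST r → r=29
LOAD_FAST i → push 2
LOAD_CONST → push 1
BINARY_OP + → 2 + 1 = 3
STORE_FAST i → i=3
LOAD_FAST i → push 3
LOAD_CONST → push 5
COMPARE_OP bool(<) → 3 vs 5 = True
POP_JUMP_IF_FALSE → pop True; no jump
LOAD_FAST_LOAD_FAST r,r → push 29,29
BINARY_OP | → 29 | 29 = 29
STORE_FAST r → r=29
LOAD_FAST i → push 3
LOAD_CONST → push 1
BINARY_OP + → 3 + 1 = 4
STORE_FAST i → i=4
LOAD_FAST i → push 4
LOAD_CONST → push 5
COMPARE_OP bool(<) → 4 vs 5 = True
POP_JUMP_IF_FALSE → pop True; no jump
LOAD_FAST_LOAD_FAST r,r → push 29,29
BINARY_OP | → 29 | 29 = 29
STORE_FAST r → r=29
LOAD_FAST i → push 4
LOAD_CONST → push 1
BINARY_OP + → 4 + 1 = 5
STORE_FAST i → i=5
LOAD_FAST i → push 5
LOAD_CONST → push 5
COMPARE_OP bool(<) → 5 vs 5 = False
POP_JUMP_IF_FALSE → pop False; jump
LOAD_FAST r → push 29
RETURN_VALUE → return 29.

29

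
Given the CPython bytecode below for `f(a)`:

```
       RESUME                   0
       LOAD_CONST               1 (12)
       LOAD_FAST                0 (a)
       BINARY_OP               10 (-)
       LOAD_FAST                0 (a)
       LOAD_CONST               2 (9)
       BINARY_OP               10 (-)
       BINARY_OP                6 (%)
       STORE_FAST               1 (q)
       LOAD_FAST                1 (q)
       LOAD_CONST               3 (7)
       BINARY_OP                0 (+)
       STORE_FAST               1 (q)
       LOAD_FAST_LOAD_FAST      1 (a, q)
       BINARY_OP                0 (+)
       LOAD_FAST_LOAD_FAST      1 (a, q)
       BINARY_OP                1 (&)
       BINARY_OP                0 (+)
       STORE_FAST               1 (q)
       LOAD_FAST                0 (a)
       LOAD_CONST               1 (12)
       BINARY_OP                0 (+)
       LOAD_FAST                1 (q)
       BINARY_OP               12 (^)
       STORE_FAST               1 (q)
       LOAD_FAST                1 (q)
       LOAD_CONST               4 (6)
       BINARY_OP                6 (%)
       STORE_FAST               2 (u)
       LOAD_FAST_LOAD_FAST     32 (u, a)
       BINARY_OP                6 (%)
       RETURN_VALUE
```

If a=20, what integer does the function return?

2

LOAD_CONST → push 12. Stack: [12]
LOAD_FAST a → push 20. Stack: [12, 20]
BINARY_OP - → 12 - 20 = -8. Stack: [-8]
LOAD_FAST a → push 20. Stack: [-8, 20]
LOAD_CONST → push 9. Stack: [-8, 20, 9]
BINARY_OP - → 20 - 9 = 11. Stack: [-8, 11]
BINARY_OP % → -8 % 11 = 3. Stack: [3]
STORE_FAST q → q=3. Stack: []
LOAD_FAST q → push 3. Stack: [3]
LOAD_CONST → push 7. Stack: [3, 7]
BINARY_OP + → 3 + 7 = 10. Stack: [10]
STORE_FAST q → q=10. Stack: []
LOAD_FAST_LOAD_FAST a,q → push 20,10. Stack: [20, 10]
BINARY_OP + → 20 + 10 = 30. Stack: [30]
LOAD_FAST_LOAD_FAST a,q → push 20,10. Stack: [30, 20, 10]
BINARY_OP & → 20 & 10 = 0. Stack: [30, 0]
BINARY_OP + → 30 + 0 = 30. Stack: [30]
STORE_FAST q → q=30. Stack: []
LOAD_FAST a → push 20. Stack: [20]
LOAD_CONST → push 12. Stack: [20, 12]
BINARY_OP + → 20 + 12 = 32. Stack: [32]
LOAD_FAST q → push 30. Stack: [32, 30]
BINARY_OP ^ → 32 ^ 30 = 62. Stack: [62]
STORE_FAST q → q=62. Stack: []
LOAD_FAST q → push 62. Stack: [62]
LOAD_CONST → push 6. Stack: [62, 6]
BINARY_OP % → 62 % 6 = 2. Stack: [2]
STORE_FAST u → u=2. Stack: []
LOAD_FAST_LOAD_FAST u,a → push 2,20. Stack: [2, 20]
BINARY_OP % → 2 % 20 = 2. Stack: [2]
RETURN_VALUE → return 2.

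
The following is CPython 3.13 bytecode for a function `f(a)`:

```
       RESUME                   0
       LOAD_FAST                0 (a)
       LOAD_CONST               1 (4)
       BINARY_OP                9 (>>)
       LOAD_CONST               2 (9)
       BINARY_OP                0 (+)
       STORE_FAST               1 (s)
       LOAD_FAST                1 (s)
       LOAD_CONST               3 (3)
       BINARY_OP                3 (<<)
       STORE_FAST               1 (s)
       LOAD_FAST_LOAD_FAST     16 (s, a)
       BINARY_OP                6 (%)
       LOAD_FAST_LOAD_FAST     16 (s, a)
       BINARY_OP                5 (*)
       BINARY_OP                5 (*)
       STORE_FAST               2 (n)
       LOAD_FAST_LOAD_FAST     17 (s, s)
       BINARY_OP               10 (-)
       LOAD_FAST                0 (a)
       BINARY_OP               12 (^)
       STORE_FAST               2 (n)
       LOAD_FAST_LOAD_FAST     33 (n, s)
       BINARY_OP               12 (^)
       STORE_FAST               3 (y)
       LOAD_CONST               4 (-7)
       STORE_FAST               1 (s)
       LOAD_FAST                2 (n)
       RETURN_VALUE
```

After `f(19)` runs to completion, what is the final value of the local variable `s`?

-7

LOAD_FAST a → push 19. Stack: [19]
LOAD_CONST → push 4. Stack: [19, 4]
BINARY_OP >> → 19 >> 4 = 1. Stack: [1]
LOAD_CONST → push 9. Stack: [1, 9]
BINARY_OP + → 1 + 9 = 10. Stack: [10]
STORE_FAST s → s=10. Stack: []
LOAD_FAST s → push 10. Stack: [10]
LOAD_CONST → push 3. Stack: [10, 3]
BINARY_OP << → 10 << 3 = 80. Stack: [80]
STORE_FAST s → s=80. Stack: []
LOAD_FAST_LOAD_FAST s,a → push 80,19. Stack: [80, 19]
BINARY_OP % → 80 % 19 = 4. Stack: [4]
LOAD_FAST_LOAD_FAST s,a → push 80,19. Stack: [4, 80, 19]
BINARY_OP * → 80 * 19 = 1520. Stack: [4, 1520]
BINARY_OP * → 4 * 1520 = 6080. Stack: [6080]
STORE_FAST n → n=6080. Stack: []
LOAD_FAST_LOAD_FAST s,s → push 80,80. Stack: [80, 80]
BINARY_OP - → 80 - 80 = 0. Stack: [0]
LOAD_FAST a → push 19. Stack: [0, 19]
BINARY_OP ^ → 0 ^ 19 = 19. Stack: [19]
STORE_FAST n → n=19. Stack: []
LOAD_FAST_LOAD_FAST n,s → push 19,80. Stack: [19, 80]
BINARY_OP ^ → 19 ^ 80 = 67. Stack: [67]
STORE_FAST y → y=67. Stack: []
LOAD_CONST → push -7. Stack: [-7]
STORE_FAST s → s=-7. Stack: []
LOAD_FAST n → push 19. Stack: [19]
RETURN_VALUE → return 19.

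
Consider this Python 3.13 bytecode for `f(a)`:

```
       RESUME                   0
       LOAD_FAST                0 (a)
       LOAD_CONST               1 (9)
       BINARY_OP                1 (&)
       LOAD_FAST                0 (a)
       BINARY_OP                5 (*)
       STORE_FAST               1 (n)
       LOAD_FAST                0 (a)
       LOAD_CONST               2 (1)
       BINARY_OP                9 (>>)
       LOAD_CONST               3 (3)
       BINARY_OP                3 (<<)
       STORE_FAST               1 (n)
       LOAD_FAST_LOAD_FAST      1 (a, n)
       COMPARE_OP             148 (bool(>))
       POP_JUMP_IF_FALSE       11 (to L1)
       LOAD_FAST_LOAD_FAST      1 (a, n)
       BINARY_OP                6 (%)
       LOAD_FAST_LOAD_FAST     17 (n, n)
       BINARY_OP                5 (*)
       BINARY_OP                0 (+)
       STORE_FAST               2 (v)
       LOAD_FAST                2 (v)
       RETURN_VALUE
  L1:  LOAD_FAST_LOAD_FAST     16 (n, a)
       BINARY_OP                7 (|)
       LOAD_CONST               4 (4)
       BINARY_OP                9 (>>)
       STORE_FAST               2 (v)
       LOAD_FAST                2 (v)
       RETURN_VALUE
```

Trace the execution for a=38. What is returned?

LOAD_FAST a → push 38. Stack: [38]
LOAD_CONST → push 9. Stack: [38, 9]
BINARY_OP & → 38 & 9 = 0. Stack: [0]
LOAD_FAST a → push 38. Stack: [0, 38]
BINARY_OP * → 0 * 38 = 0. Stack: [0]
STORE_FAST n → n=0. Stack: []
LOAD_FAST a → push 38. Stack: [38]
LOAD_CONST → push 1. Stack: [38, 1]
BINARY_OP >> → 38 >> 1 = 19. Stack: [19]
LOAD_CONST → push 3. Stack: [19, 3]
BINARY_OP << → 19 << 3 = 152. Stack: [152]
STORE_FAST n → n=152. Stack: []
LOAD_FAST_LOAD_FAST a,n → push 38,152. Stack: [38, 152]
COMPARE_OP bool(>) → 38 vs 152 = False. Stack: [False]
POP_JUMP_IF_FALSE → pop False; jump. Stack: []
LOAD_FAST_LOAD_FAST n,a → push 152,38. Stack: [152, 38]
BINARY_OP | → 152 | 38 = 190. Stack: [190]
LOAD_CONST → push 4. Stack: [190, 4]
BINARY_OP >> → 190 >> 4 = 11. Stack: [11]
STORE_FAST v → v=11. Stack: []
LOAD_FAST v → push 11. Stack: [11]
RETURN_VALUE → return 11.

11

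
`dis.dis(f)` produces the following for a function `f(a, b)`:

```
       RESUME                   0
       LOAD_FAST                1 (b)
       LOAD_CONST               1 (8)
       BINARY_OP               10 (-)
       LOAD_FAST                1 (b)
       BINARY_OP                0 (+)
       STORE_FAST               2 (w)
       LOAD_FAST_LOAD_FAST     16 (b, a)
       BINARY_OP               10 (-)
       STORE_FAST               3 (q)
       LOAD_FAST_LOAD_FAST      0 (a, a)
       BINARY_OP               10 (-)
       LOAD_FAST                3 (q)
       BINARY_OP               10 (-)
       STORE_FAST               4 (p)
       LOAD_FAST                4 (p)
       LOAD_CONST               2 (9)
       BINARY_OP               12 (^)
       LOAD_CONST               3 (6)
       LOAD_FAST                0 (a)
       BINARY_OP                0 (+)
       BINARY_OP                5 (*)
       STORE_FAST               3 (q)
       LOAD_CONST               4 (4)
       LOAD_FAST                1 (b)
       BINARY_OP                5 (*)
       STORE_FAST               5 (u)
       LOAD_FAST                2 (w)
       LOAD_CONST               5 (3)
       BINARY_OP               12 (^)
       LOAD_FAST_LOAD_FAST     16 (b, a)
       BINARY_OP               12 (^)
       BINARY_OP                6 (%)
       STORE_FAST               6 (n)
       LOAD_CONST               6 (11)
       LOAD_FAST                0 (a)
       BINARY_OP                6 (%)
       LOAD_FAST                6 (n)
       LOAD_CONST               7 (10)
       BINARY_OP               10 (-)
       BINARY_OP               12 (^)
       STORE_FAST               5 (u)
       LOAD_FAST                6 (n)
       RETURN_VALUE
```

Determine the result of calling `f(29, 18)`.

1

LOAD_FAST b → push 18. Stack: [18]
LOAD_CONST → push 8. Stack: [18, 8]
BINARY_OP - → 18 - 8 = 10. Stack: [10]
LOAD_FAST b → push 18. Stack: [10, 18]
BINARY_OP + → 10 + 18 = 28. Stack: [28]
STORE_FAST w → w=28. Stack: []
LOAD_FAST_LOAD_FAST b,a → push 18,29. Stack: [18, 29]
BINARY_OP - → 18 - 29 = -11. Stack: [-11]
STORE_FAST q → q=-11. Stack: []
LOAD_FAST_LOAD_FAST a,a → push 29,29. Stack: [29, 29]
BINARY_OP - → 29 - 29 = 0. Stack: [0]
LOAD_FAST q → push -11. Stack: [0, -11]
BINARY_OP - → 0 - -11 = 11. Stack: [11]
STORE_FAST p → p=11. Stack: []
LOAD_FAST p → push 11. Stack: [11]
LOAD_CONST → push 9. Stack: [11, 9]
BINARY_OP ^ → 11 ^ 9 = 2. Stack: [2]
LOAD_CONST → push 6. Stack: [2, 6]
LOAD_FAST a → push 29. Stack: [2, 6, 29]
BINARY_OP + → 6 + 29 = 35. Stack: [2, 35]
BINARY_OP * → 2 * 35 = 70. Stack: [70]
STORE_FAST q → q=70. Stack: []
LOAD_CONST → push 4. Stack: [4]
LOAD_FAST b → push 18. Stack: [4, 18]
BINARY_OP * → 4 * 18 = 72. Stack: [72]
STORE_FAST u → u=72. Stack: []
LOAD_FAST w → push 28. Stack: [28]
LOAD_CONST → push 3. Stack: [28, 3]
BINARY_OP ^ → 28 ^ 3 = 31. Stack: [31]
LOAD_FAST_LOAD_FAST b,a → push 18,29. Stack: [31, 18, 29]
BINARY_OP ^ → 18 ^ 29 = 15. Stack: [31, 15]
BINARY_OP % → 31 % 15 = 1. Stack: [1]
STORE_FAST n → n=1. Stack: []
LOAD_CONST → push 11. Stack: [11]
LOAD_FAST a → push 29. Stack: [11, 29]
BINARY_OP % → 11 % 29 = 11. Stack: [11]
LOAD_FAST n → push 1. Stack: [11, 1]
LOAD_CONST → push 10. Stack: [11, 1, 10]
BINARY_OP - → 1 - 10 = -9. Stack: [11, -9]
BINARY_OP ^ → 11 ^ -9 = -4. Stack: [-4]
STORE_FAST u → u=-4. Stack: []
LOAD_FAST n → push 1. Stack: [1]
RETURN_VALUE → return 1.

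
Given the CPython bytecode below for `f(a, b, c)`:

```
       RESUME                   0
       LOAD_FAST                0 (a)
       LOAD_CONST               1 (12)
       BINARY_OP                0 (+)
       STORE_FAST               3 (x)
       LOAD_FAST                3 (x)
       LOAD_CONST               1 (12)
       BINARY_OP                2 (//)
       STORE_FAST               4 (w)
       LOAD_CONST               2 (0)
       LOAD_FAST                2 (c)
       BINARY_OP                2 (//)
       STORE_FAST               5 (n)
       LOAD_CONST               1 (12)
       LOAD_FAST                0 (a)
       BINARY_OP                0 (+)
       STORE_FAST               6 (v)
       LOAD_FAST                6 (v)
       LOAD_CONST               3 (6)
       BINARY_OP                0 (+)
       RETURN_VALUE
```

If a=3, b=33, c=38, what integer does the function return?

LOAD_FAST a → push 3. Stack: [3]
LOAD_CONST → push 12. Stack: [3, 12]
BINARY_OP + → 3 + 12 = 15. Stack: [15]
STORE_FAST x → x=15. Stack: []
LOAD_FAST x → push 15. Stack: [15]
LOAD_CONST → push 12. Stack: [15, 12]
BINARY_OP // → 15 // 12 = 1. Stack: [1]
STORE_FAST w → w=1. Stack: []
LOAD_CONST → push 0. Stack: [0]
LOAD_FAST c → push 38. Stack: [0, 38]
BINARY_OP // → 0 // 38 = 0. Stack: [0]
STORE_FAST n → n=0. Stack: []
LOAD_CONST → push 12. Stack: [12]
LOAD_FAST a → push 3. Stack: [12, 3]
BINARY_OP + → 12 + 3 = 15. Stack: [15]
STORE_FAST v → v=15. Stack: []
LOAD_FAST v → push 15. Stack: [15]
LOAD_CONST → push 6. Stack: [15, 6]
BINARY_OP + → 15 + 6 = 21. Stack: [21]
RETURN_VALUE → return 21.

21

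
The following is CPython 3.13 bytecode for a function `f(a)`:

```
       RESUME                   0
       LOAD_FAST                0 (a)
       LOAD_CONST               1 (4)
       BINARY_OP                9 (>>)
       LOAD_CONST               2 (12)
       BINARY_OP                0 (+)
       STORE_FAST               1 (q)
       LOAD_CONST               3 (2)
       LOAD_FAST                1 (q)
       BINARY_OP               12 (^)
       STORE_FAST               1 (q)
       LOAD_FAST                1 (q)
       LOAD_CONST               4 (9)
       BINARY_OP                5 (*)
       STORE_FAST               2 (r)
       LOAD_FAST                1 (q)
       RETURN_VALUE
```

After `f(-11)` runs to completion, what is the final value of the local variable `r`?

LOAD_FAST a → push -11. Stack: [-11]
LOAD_CONST → push 4. Stack: [-11, 4]
BINARY_OP >> → -11 >> 4 = -1. Stack: [-1]
LOAD_CONST → push 12. Stack: [-1, 12]
BINARY_OP + → -1 + 12 = 11. Stack: [11]
STORE_FAST q → q=11. Stack: []
LOAD_CONST → push 2. Stack: [2]
LOAD_FAST q → push 11. Stack: [2, 11]
BINARY_OP ^ → 2 ^ 11 = 9. Stack: [9]
STORE_FAST q → q=9. Stack: []
LOAD_FAST q → push 9. Stack: [9]
LOAD_CONST → push 9. Stack: [9, 9]
BINARY_OP * → 9 * 9 = 81. Stack: [81]
STORE_FAST r → r=81. Stack: []
LOAD_FAST q → push 9. Stack: [9]
RETURN_VALUE → return 9.

81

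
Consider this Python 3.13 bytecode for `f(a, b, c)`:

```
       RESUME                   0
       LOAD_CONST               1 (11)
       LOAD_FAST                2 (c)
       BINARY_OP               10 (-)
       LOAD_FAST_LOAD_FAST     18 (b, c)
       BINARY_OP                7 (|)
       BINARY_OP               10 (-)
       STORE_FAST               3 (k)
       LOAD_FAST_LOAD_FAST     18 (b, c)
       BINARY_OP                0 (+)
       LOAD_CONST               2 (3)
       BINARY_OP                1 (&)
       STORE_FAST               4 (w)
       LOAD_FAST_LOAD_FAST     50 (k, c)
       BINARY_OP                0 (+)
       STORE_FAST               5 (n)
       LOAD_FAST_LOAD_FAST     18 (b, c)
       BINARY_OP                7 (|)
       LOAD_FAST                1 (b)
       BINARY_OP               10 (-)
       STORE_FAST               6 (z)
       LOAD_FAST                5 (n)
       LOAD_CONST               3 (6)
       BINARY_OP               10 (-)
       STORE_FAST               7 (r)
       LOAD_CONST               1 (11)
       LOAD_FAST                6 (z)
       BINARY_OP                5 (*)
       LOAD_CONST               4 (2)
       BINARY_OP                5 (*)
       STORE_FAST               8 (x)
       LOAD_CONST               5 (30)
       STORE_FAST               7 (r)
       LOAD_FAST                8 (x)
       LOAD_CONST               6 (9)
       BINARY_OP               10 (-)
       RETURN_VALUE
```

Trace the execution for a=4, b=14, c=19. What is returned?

LOAD_CONST → push 11. Stack: [11]
LOAD_FAST c → push 19. Stack: [11, 19]
BINARY_OP - → 11 - 19 = -8. Stack: [-8]
LOAD_FAST_LOAD_FAST b,c → push 14,19. Stack: [-8, 14, 19]
BINARY_OP | → 14 | 19 = 31. Stack: [-8, 31]
BINARY_OP - → -8 - 31 = -39. Stack: [-39]
STORE_FAST k → k=-39. Stack: []
LOAD_FAST_LOAD_FAST b,c → push 14,19. Stack: [14, 19]
BINARY_OP + → 14 + 19 = 33. Stack: [33]
LOAD_CONST → push 3. Stack: [33, 3]
BINARY_OP & → 33 & 3 = 1. Stack: [1]
STORE_FAST w → w=1. Stack: []
LOAD_FAST_LOAD_FAST k,c → push -39,19. Stack: [-39, 19]
BINARY_OP + → -39 + 19 = -20. Stack: [-20]
STORE_FAST n → n=-20. Stack: []
LOAD_FAST_LOAD_FAST b,c → push 14,19. Stack: [14, 19]
BINARY_OP | → 14 | 19 = 31. Stack: [31]
LOAD_FAST b → push 14. Stack: [31, 14]
BINARY_OP - → 31 - 14 = 17. Stack: [17]
STORE_FAST z → z=17. Stack: []
LOAD_FAST n → push -20. Stack: [-20]
LOAD_CONST → push 6. Stack: [-20, 6]
BINARY_OP - → -20 - 6 = -26. Stack: [-26]
STORE_FAST r → r=-26. Stack: []
LOAD_CONST → push 11. Stack: [11]
LOAD_FAST z → push 17. Stack: [11, 17]
BINARY_OP * → 11 * 17 = 187. Stack: [187]
LOAD_CONST → push 2. Stack: [187, 2]
BINARY_OP * → 187 * 2 = 374. Stack: [374]
STORE_FAST x → x=374. Stack: []
LOAD_CONST → push 30. Stack: [30]
STORE_FAST r → r=30. Stack: []
LOAD_FAST x → push 374. Stack: [374]
LOAD_CONST → push 9. Stack: [374, 9]
BINARY_OP - → 374 - 9 = 365. Stack: [365]
RETURN_VALUE → return 365.

365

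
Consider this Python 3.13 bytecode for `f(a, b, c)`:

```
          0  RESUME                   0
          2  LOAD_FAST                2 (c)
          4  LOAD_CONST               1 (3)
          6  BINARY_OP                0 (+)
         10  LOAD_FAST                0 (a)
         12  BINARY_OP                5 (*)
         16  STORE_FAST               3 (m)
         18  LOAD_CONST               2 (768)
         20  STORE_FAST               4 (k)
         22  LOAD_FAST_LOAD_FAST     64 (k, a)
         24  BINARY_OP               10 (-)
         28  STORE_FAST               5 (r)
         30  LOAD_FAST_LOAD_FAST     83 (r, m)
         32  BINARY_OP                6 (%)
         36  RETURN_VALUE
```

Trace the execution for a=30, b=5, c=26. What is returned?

738

LOAD_FAST c → push 26. Stack: [26]
LOAD_CONST → push 3. Stack: [26, 3]
BINARY_OP + → 26 + 3 = 29. Stack: [29]
LOAD_FAST a → push 30. Stack: [29, 30]
BINARY_OP * → 29 * 30 = 870. Stack: [870]
STORE_FAST m → m=870. Stack: []
LOAD_CONST → push 768. Stack: [768]
STORE_FAST k → k=768. Stack: []
LOAD_FAST_LOAD_FAST k,a → push 768,30. Stack: [768, 30]
BINARY_OP - → 768 - 30 = 738. Stack: [738]
STORE_FAST r → r=738. Stack: []
LOAD_FAST_LOAD_FAST r,m → push 738,870. Stack: [738, 870]
BINARY_OP % → 738 % 870 = 738. Stack: [738]
RETURN_VALUE → return 738.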